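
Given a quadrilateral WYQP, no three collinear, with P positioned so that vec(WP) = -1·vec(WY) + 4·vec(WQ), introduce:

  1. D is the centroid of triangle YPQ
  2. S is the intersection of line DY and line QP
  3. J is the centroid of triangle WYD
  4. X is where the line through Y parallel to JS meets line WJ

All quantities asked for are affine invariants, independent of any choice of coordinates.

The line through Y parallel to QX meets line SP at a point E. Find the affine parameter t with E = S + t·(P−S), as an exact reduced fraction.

t = -51/31

Set W = (0, 0), Y = (1, 0), Q = (0, 1), P = (-1, 4); any affine frame gives the same invariant.
1. D is the centroid of triangle YPQ ⇒ D = (0, 5/3)
2. S is the intersection of line DY and line QP ⇒ S = (-1/2, 5/2)
3. J is the centroid of triangle WYD ⇒ J = (1/3, 5/9)
4. X is where the line through Y parallel to JS meets line WJ ⇒ X = (7/12, 35/36)
through Y parallel to QX: direction (7/12, -1/36); meets SP at E = (10/31, 1/31)
E = S + t·(P−S) with t = -51/31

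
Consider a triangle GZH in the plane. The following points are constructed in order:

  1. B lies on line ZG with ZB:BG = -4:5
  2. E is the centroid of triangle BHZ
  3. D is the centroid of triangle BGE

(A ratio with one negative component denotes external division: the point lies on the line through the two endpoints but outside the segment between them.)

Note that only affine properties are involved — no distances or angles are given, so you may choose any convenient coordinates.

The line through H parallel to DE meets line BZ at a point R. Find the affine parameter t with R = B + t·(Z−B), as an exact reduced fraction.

t = 7/8

Work in coordinates with G = (0, 0), Z = (1, 0), H = (0, 1).
1. B lies on line ZG with ZB:BG = -4:5 ⇒ B = (5, 0)
2. E is the centroid of triangle BHZ ⇒ E = (2, 1/3)
3. D is the centroid of triangle BGE ⇒ D = (7/3, 1/9)
through H parallel to DE: direction (-1/3, 2/9); meets BZ at R = (3/2, 0)
R = B + t·(Z−B) with t = 7/8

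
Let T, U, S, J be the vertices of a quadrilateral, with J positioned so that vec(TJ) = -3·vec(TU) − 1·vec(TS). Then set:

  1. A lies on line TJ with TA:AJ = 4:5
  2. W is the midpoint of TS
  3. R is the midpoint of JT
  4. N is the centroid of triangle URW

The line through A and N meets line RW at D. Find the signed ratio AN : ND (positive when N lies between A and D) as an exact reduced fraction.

Set T = (0, 0), U = (1, 0), S = (0, 1), J = (-3, -1); any affine frame gives the same invariant.
1. A lies on line TJ with TA:AJ = 4:5 ⇒ A = (-4/3, -4/9)
2. W is the midpoint of TS ⇒ W = (0, 1/2)
3. R is the midpoint of JT ⇒ R = (-3/2, -1/2)
4. N is the centroid of triangle URW ⇒ N = (-1/6, 0)
line AN meets RW at D = (-55/36, -14/27)
N = A + t·(D−A) with t = -6, so AN:ND = -6:7

AN:ND = -6/7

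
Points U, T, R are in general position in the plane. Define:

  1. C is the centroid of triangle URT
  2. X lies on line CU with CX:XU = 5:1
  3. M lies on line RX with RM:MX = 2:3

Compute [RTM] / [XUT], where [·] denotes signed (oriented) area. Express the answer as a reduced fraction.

[RTM]:[XUT] = -32/5

Choose coordinates U = (0, 0), T = (1, 0), R = (0, 1).
1. C is the centroid of triangle URT ⇒ C = (1/3, 1/3)
2. X lies on line CU with CX:XU = 5:1 ⇒ X = (1/18, 1/18)
3. M lies on line RX with RM:MX = 2:3 ⇒ M = (1/45, 28/45)
2·[RTM] = -16/45, 2·[XUT] = 1/18
[RTM]:[XUT] = -16/45:1/18 = -32/5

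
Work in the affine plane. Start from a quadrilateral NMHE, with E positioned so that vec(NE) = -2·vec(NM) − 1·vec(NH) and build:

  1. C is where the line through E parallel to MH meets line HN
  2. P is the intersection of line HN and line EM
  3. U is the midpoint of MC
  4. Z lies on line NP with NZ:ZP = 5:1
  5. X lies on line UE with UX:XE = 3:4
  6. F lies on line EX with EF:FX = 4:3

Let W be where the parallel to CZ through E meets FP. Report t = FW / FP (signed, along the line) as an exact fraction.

t = -20/29

Set N = (0, 0), M = (1, 0), H = (0, 1), E = (-2, -1); any affine frame gives the same invariant.
1. C is where the line through E parallel to MH meets line HN ⇒ C = (0, -3)
2. P is the intersection of line HN and line EM ⇒ P = (0, -1/3)
3. U is the midpoint of MC ⇒ U = (1/2, -3/2)
4. Z lies on line NP with NZ:ZP = 5:1 ⇒ Z = (0, -5/18)
5. X lies on line UE with UX:XE = 3:4 ⇒ X = (-4/7, -9/7)
6. F lies on line EX with EF:FX = 4:3 ⇒ F = (-58/49, -57/49)
through E parallel to CZ: direction (0, 49/18); meets FP at W = (-2, -151/87)
W = F + t·(P−F) with t = -20/29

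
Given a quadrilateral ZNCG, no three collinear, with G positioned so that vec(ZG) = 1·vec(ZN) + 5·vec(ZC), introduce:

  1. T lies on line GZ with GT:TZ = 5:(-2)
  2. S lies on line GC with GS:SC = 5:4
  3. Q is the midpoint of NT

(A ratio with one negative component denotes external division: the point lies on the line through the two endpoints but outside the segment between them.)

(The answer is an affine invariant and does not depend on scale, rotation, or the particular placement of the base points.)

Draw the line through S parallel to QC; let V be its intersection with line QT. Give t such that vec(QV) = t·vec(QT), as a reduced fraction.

t = -16/27

Choose coordinates Z = (0, 0), N = (1, 0), C = (0, 1), G = (1, 5).
1. T lies on line GZ with GT:TZ = 5:(-2) ⇒ T = (-2/3, -10/3)
2. S lies on line GC with GS:SC = 5:4 ⇒ S = (4/9, 25/9)
3. Q is the midpoint of NT ⇒ Q = (1/6, -5/3)
through S parallel to QC: direction (-1/6, 8/3); meets QT at V = (107/162, -55/81)
V = Q + t·(T−Q) with t = -16/27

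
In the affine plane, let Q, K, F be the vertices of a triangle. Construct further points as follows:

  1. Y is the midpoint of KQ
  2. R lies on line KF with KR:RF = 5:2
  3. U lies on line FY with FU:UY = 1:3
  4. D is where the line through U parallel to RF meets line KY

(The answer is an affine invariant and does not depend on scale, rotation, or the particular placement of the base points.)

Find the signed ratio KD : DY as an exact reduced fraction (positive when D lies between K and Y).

KD:DY = 1/3

Assign Q = (0, 0), K = (1, 0), F = (0, 1) — the answer is frame-independent, so this choice is without loss of generality.
1. Y is the midpoint of KQ ⇒ Y = (1/2, 0)
2. R lies on line KF with KR:RF = 5:2 ⇒ R = (2/7, 5/7)
3. U lies on line FY with FU:UY = 1:3 ⇒ U = (1/8, 3/4)
4. D is where the line through U parallel to RF meets line KY ⇒ D = (7/8, 0)
D = K + t·(Y−K) with t = 1/4, so KD:DY = t:(1−t) = 1/4:3/4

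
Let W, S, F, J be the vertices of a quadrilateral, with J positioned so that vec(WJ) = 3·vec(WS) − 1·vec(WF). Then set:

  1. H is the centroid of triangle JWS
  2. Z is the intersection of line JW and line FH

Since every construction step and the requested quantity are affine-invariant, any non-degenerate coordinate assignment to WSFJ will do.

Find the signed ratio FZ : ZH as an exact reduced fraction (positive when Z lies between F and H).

FZ:ZH = -9

Work in coordinates with W = (0, 0), S = (1, 0), F = (0, 1), J = (3, -1).
1. H is the centroid of triangle JWS ⇒ H = (4/3, -1/3)
2. Z is the intersection of line JW and line FH ⇒ Z = (3/2, -1/2)
Z = F + t·(H−F) with t = 9/8, so FZ:ZH = t:(1−t) = 9/8:-1/8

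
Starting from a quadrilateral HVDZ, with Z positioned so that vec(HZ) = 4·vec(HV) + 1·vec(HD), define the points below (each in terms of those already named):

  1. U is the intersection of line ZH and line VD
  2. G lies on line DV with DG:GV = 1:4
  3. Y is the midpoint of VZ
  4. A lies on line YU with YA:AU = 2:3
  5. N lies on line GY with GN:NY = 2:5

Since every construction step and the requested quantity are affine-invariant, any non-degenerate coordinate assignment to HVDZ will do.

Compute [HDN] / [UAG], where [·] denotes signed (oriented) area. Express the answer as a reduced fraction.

[HDN]:[UAG] = -25/21

Set H = (0, 0), V = (1, 0), D = (0, 1), Z = (4, 1); any affine frame gives the same invariant.
1. U is the intersection of line ZH and line VD ⇒ U = (4/5, 1/5)
2. G lies on line DV with DG:GV = 1:4 ⇒ G = (1/5, 4/5)
3. Y is the midpoint of VZ ⇒ Y = (5/2, 1/2)
4. A lies on line YU with YA:AU = 2:3 ⇒ A = (91/50, 19/50)
5. N lies on line GY with GN:NY = 2:5 ⇒ N = (6/7, 5/7)
2·[HDN] = -6/7, 2·[UAG] = 18/25
[HDN]:[UAG] = -6/7:18/25 = -25/21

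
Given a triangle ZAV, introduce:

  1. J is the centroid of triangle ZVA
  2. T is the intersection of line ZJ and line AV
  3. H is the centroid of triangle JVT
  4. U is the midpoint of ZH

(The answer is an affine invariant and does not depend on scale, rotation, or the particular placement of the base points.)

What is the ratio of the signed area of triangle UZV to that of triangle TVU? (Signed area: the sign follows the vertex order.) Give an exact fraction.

Set Z = (0, 0), A = (1, 0), V = (0, 1); any affine frame gives the same invariant.
1. J is the centroid of triangle ZVA ⇒ J = (1/3, 1/3)
2. T is the intersection of line ZJ and line AV ⇒ T = (1/2, 1/2)
3. H is the centroid of triangle JVT ⇒ H = (5/18, 11/18)
4. U is the midpoint of ZH ⇒ U = (5/36, 11/36)
2·[UZV] = -5/36, 2·[TVU] = 5/18
[UZV]:[TVU] = -5/36:5/18 = -1/2

[UZV]:[TVU] = -1/2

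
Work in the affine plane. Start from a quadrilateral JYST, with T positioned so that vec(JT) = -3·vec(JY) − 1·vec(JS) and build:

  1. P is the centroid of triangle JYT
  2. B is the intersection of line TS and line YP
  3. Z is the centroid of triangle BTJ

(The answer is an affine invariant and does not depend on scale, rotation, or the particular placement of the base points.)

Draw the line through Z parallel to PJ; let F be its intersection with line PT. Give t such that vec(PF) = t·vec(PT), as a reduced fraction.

Work in coordinates with J = (0, 0), Y = (1, 0), S = (0, 1), T = (-3, -1).
1. P is the centroid of triangle JYT ⇒ P = (-2/3, -1/3)
2. B is the intersection of line TS and line YP ⇒ B = (-18/7, -5/7)
3. Z is the centroid of triangle BTJ ⇒ Z = (-13/7, -4/7)
through Z parallel to PJ: direction (2/3, 1/3); meets PT at F = (-7/3, -17/21)
F = P + t·(T−P) with t = 5/7

t = 5/7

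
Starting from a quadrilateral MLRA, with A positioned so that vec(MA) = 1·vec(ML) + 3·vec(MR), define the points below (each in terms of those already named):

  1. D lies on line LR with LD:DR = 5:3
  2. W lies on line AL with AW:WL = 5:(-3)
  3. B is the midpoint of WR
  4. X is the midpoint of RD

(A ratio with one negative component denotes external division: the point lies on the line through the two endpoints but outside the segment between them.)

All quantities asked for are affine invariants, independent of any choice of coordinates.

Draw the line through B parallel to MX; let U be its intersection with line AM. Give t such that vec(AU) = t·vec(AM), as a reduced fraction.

t = -31/16

Set M = (0, 0), L = (1, 0), R = (0, 1), A = (1, 3); any affine frame gives the same invariant.
1. D lies on line LR with LD:DR = 5:3 ⇒ D = (3/8, 5/8)
2. W lies on line AL with AW:WL = 5:(-3) ⇒ W = (1, -9/2)
3. B is the midpoint of WR ⇒ B = (1/2, -7/4)
4. X is the midpoint of RD ⇒ X = (3/16, 13/16)
through B parallel to MX: direction (3/16, 13/16); meets AM at U = (47/16, 141/16)
U = A + t·(M−A) with t = -31/16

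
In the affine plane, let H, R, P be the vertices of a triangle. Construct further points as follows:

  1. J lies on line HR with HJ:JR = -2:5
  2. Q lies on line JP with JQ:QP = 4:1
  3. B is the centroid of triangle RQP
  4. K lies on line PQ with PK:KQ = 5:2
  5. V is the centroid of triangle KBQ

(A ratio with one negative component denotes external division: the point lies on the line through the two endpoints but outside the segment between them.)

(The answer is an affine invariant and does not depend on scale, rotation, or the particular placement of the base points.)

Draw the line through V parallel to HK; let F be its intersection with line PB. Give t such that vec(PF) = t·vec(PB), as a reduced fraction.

Work in coordinates with H = (0, 0), R = (1, 0), P = (0, 1).
1. J lies on line HR with HJ:JR = -2:5 ⇒ J = (-2/3, 0)
2. Q lies on line JP with JQ:QP = 4:1 ⇒ Q = (-2/15, 4/5)
3. B is the centroid of triangle RQP ⇒ B = (13/45, 3/5)
4. K lies on line PQ with PK:KQ = 5:2 ⇒ K = (-2/21, 6/7)
5. V is the centroid of triangle KBQ ⇒ V = (19/945, 79/105)
through V parallel to HK: direction (-2/21, 6/7); meets PB at F = (-13/1485, 167/165)
F = P + t·(B−P) with t = -1/33

t = -1/33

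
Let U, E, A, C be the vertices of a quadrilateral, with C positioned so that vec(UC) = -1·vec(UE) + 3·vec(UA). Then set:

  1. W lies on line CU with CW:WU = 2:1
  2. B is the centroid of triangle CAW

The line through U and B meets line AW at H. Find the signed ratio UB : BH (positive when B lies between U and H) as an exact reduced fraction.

UB:BH = -5/2

Set U = (0, 0), E = (1, 0), A = (0, 1), C = (-1, 3); any affine frame gives the same invariant.
1. W lies on line CU with CW:WU = 2:1 ⇒ W = (-1/3, 1)
2. B is the centroid of triangle CAW ⇒ B = (-4/9, 5/3)
line UB meets AW at H = (-4/15, 1)
B = U + t·(H−U) with t = 5/3, so UB:BH = 5/3:-2/3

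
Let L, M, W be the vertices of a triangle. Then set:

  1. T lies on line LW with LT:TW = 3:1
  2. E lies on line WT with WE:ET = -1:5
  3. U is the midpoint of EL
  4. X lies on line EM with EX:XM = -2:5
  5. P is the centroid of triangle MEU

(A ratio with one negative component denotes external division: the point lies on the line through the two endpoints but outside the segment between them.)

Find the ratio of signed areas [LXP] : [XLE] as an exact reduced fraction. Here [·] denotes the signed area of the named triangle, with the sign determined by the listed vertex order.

[LXP]:[XLE] = -4/3

Choose coordinates L = (0, 0), M = (1, 0), W = (0, 1).
1. T lies on line LW with LT:TW = 3:1 ⇒ T = (0, 3/4)
2. E lies on line WT with WE:ET = -1:5 ⇒ E = (0, 17/16)
3. U is the midpoint of EL ⇒ U = (0, 17/32)
4. X lies on line EM with EX:XM = -2:5 ⇒ X = (-2/3, 85/48)
5. P is the centroid of triangle MEU ⇒ P = (1/3, 17/32)
2·[LXP] = -17/18, 2·[XLE] = 17/24
[LXP]:[XLE] = -17/18:17/24 = -4/3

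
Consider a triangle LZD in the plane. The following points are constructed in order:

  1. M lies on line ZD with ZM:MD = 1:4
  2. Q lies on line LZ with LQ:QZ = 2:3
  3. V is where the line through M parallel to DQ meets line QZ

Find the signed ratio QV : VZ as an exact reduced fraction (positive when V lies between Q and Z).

QV:VZ = 4

Set L = (0, 0), Z = (1, 0), D = (0, 1); any affine frame gives the same invariant.
1. M lies on line ZD with ZM:MD = 1:4 ⇒ M = (4/5, 1/5)
2. Q lies on line LZ with LQ:QZ = 2:3 ⇒ Q = (2/5, 0)
3. V is where the line through M parallel to DQ meets line QZ ⇒ V = (22/25, 0)
V = Q + t·(Z−Q) with t = 4/5, so QV:VZ = t:(1−t) = 4/5:1/5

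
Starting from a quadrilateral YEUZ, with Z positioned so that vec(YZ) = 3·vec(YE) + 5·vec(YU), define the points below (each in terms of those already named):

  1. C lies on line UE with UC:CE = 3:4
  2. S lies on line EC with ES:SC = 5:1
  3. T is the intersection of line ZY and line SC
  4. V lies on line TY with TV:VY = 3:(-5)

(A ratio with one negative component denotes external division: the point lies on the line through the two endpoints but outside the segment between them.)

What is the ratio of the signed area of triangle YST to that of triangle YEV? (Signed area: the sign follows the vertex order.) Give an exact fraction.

[YST]:[YEV] = 2/21

Work in coordinates with Y = (0, 0), E = (1, 0), U = (0, 1), Z = (3, 5).
1. C lies on line UE with UC:CE = 3:4 ⇒ C = (3/7, 4/7)
2. S lies on line EC with ES:SC = 5:1 ⇒ S = (11/21, 10/21)
3. T is the intersection of line ZY and line SC ⇒ T = (3/8, 5/8)
4. V lies on line TY with TV:VY = 3:(-5) ⇒ V = (15/16, 25/16)
2·[YST] = 25/168, 2·[YEV] = 25/16
[YST]:[YEV] = 25/168:25/16 = 2/21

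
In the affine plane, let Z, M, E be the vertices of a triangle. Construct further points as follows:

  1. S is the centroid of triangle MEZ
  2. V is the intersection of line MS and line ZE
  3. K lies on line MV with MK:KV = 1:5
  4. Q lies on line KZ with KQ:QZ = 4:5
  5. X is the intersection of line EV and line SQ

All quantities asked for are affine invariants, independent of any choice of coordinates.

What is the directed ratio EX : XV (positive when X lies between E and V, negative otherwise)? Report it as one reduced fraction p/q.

EX:XV = -1/8

Choose coordinates Z = (0, 0), M = (1, 0), E = (0, 1).
1. S is the centroid of triangle MEZ ⇒ S = (1/3, 1/3)
2. V is the intersection of line MS and line ZE ⇒ V = (0, 1/2)
3. K lies on line MV with MK:KV = 1:5 ⇒ K = (5/6, 1/12)
4. Q lies on line KZ with KQ:QZ = 4:5 ⇒ Q = (25/54, 5/108)
5. X is the intersection of line EV and line SQ ⇒ X = (0, 15/14)
X = E + t·(V−E) with t = -1/7, so EX:XV = t:(1−t) = -1/7:8/7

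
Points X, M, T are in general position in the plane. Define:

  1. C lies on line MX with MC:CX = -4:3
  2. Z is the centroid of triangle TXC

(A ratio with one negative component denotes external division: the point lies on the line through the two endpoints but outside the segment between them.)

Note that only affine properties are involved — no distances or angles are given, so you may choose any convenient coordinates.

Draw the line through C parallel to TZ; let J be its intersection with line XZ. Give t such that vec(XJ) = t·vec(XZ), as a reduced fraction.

t = 2

Work in coordinates with X = (0, 0), M = (1, 0), T = (0, 1).
1. C lies on line MX with MC:CX = -4:3 ⇒ C = (-3, 0)
2. Z is the centroid of triangle TXC ⇒ Z = (-1, 1/3)
through C parallel to TZ: direction (-1, -2/3); meets XZ at J = (-2, 2/3)
J = X + t·(Z−X) with t = 2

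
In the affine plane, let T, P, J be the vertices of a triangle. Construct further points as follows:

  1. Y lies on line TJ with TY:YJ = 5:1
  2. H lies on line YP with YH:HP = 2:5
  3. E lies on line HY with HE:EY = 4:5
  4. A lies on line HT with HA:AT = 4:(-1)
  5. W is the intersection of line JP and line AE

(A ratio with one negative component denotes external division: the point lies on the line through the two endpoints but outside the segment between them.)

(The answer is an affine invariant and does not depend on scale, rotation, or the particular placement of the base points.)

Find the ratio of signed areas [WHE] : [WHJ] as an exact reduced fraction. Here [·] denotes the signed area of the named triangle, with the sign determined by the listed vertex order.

[WHE]:[WHJ] = 212/279

Choose coordinates T = (0, 0), P = (1, 0), J = (0, 1).
1. Y lies on line TJ with TY:YJ = 5:1 ⇒ Y = (0, 5/6)
2. H lies on line YP with YH:HP = 2:5 ⇒ H = (2/7, 25/42)
3. E lies on line HY with HE:EY = 4:5 ⇒ E = (10/63, 265/378)
4. A lies on line HT with HA:AT = 4:(-1) ⇒ A = (-2/21, -25/126)
5. W is the intersection of line JP and line AE ⇒ W = (62/327, 265/327)
2·[WHE] = -1060/61803, 2·[WHJ] = -155/6867
[WHE]:[WHJ] = -1060/61803:-155/6867 = 212/279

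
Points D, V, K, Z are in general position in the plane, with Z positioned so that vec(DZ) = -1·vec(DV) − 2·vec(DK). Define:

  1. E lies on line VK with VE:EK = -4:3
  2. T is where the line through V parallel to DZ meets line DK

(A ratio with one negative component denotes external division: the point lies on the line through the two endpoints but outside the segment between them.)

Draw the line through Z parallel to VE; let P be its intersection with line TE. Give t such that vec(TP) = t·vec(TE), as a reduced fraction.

t = -1/3

Set D = (0, 0), V = (1, 0), K = (0, 1), Z = (-1, -2); any affine frame gives the same invariant.
1. E lies on line VK with VE:EK = -4:3 ⇒ E = (-3, 4)
2. T is where the line through V parallel to DZ meets line DK ⇒ T = (0, -2)
through Z parallel to VE: direction (-4, 4); meets TE at P = (1, -4)
P = T + t·(E−T) with t = -1/3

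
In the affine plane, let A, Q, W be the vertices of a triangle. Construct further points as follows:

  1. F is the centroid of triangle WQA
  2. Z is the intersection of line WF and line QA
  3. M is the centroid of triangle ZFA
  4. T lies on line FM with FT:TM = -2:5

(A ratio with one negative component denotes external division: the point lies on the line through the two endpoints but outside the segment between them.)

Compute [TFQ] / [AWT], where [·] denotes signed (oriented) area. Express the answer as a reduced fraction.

[TFQ]:[AWT] = -3/10

Work in coordinates with A = (0, 0), Q = (1, 0), W = (0, 1).
1. F is the centroid of triangle WQA ⇒ F = (1/3, 1/3)
2. Z is the intersection of line WF and line QA ⇒ Z = (1/2, 0)
3. M is the centroid of triangle ZFA ⇒ M = (5/18, 1/9)
4. T lies on line FM with FT:TM = -2:5 ⇒ T = (10/27, 13/27)
2·[TFQ] = 1/9, 2·[AWT] = -10/27
[TFQ]:[AWT] = 1/9:-10/27 = -3/10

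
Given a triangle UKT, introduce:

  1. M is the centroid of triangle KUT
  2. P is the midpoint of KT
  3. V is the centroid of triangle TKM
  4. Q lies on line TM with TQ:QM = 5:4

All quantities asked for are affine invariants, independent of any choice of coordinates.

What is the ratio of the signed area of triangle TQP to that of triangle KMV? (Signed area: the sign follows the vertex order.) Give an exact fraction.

Work in coordinates with U = (0, 0), K = (1, 0), T = (0, 1).
1. M is the centroid of triangle KUT ⇒ M = (1/3, 1/3)
2. P is the midpoint of KT ⇒ P = (1/2, 1/2)
3. V is the centroid of triangle TKM ⇒ V = (4/9, 4/9)
4. Q lies on line TM with TQ:QM = 5:4 ⇒ Q = (5/27, 17/27)
2·[TQP] = 5/54, 2·[KMV] = -1/9
[TQP]:[KMV] = 5/54:-1/9 = -5/6

[TQP]:[KMV] = -5/6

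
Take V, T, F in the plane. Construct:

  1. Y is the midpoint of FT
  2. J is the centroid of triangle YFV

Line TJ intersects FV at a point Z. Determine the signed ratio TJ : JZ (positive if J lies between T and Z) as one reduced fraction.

TJ:JZ = 5

Work in coordinates with V = (0, 0), T = (1, 0), F = (0, 1).
1. Y is the midpoint of FT ⇒ Y = (1/2, 1/2)
2. J is the centroid of triangle YFV ⇒ J = (1/6, 1/2)
line TJ meets FV at Z = (0, 3/5)
J = T + t·(Z−T) with t = 5/6, so TJ:JZ = 5/6:1/6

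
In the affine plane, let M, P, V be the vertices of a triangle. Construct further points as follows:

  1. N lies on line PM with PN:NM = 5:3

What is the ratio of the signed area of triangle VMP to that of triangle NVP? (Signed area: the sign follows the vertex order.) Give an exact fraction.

[VMP]:[NVP] = -8/5

Choose coordinates M = (0, 0), P = (1, 0), V = (0, 1).
1. N lies on line PM with PN:NM = 5:3 ⇒ N = (3/8, 0)
2·[VMP] = 1, 2·[NVP] = -5/8
[VMP]:[NVP] = 1:-5/8 = -8/5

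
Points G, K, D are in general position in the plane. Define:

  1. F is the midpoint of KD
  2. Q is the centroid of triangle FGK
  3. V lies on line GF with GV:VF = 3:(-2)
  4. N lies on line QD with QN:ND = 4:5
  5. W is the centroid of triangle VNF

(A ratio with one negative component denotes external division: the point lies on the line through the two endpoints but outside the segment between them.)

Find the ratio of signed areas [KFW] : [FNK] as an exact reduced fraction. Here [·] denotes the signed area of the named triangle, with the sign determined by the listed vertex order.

[KFW]:[FNK] = -49/15

Work in coordinates with G = (0, 0), K = (1, 0), D = (0, 1).
1. F is the midpoint of KD ⇒ F = (1/2, 1/2)
2. Q is the centroid of triangle FGK ⇒ Q = (1/2, 1/6)
3. V lies on line GF with GV:VF = 3:(-2) ⇒ V = (3/2, 3/2)
4. N lies on line QD with QN:ND = 4:5 ⇒ N = (5/18, 29/54)
5. W is the centroid of triangle VNF ⇒ W = (41/54, 137/162)
2·[KFW] = -49/162, 2·[FNK] = 5/54
[KFW]:[FNK] = -49/162:5/54 = -49/15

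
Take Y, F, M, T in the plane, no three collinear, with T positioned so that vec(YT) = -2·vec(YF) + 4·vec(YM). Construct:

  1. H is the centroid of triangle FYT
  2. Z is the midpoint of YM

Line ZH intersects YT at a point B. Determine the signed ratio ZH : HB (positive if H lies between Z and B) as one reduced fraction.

ZH:HB = -1/4

Set Y = (0, 0), F = (1, 0), M = (0, 1), T = (-2, 4); any affine frame gives the same invariant.
1. H is the centroid of triangle FYT ⇒ H = (-1/3, 4/3)
2. Z is the midpoint of YM ⇒ Z = (0, 1/2)
line ZH meets YT at B = (1, -2)
H = Z + t·(B−Z) with t = -1/3, so ZH:HB = -1/3:4/3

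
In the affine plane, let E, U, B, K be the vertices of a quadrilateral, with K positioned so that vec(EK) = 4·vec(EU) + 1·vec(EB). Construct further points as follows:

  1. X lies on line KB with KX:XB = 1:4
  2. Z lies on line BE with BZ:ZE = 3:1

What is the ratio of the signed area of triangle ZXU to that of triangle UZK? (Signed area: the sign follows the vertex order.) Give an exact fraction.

Work in coordinates with E = (0, 0), U = (1, 0), B = (0, 1), K = (4, 1).
1. X lies on line KB with KX:XB = 1:4 ⇒ X = (16/5, 1)
2. Z lies on line BE with BZ:ZE = 3:1 ⇒ Z = (0, 1/4)
2·[ZXU] = -31/20, 2·[UZK] = -7/4
[ZXU]:[UZK] = -31/20:-7/4 = 31/35

[ZXU]:[UZK] = 31/35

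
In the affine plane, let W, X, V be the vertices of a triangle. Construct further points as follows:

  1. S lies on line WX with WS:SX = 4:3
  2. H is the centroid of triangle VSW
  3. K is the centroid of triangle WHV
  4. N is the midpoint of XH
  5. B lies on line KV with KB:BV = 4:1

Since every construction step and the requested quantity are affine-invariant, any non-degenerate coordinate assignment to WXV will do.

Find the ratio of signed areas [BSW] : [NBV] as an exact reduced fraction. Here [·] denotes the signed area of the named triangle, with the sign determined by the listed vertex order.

Set W = (0, 0), X = (1, 0), V = (0, 1); any affine frame gives the same invariant.
1. S lies on line WX with WS:SX = 4:3 ⇒ S = (4/7, 0)
2. H is the centroid of triangle VSW ⇒ H = (4/21, 1/3)
3. K is the centroid of triangle WHV ⇒ K = (4/63, 4/9)
4. N is the midpoint of XH ⇒ N = (25/42, 1/6)
5. B lies on line KV with KB:BV = 4:1 ⇒ B = (4/315, 8/9)
2·[BSW] = -32/63, 2·[NBV] = -1/18
[BSW]:[NBV] = -32/63:-1/18 = 64/7

[BSW]:[NBV] = 64/7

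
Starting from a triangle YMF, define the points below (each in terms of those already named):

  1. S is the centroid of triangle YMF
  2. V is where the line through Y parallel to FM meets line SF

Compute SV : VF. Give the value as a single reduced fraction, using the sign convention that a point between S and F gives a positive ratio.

SV:VF = -2/3

Set Y = (0, 0), M = (1, 0), F = (0, 1); any affine frame gives the same invariant.
1. S is the centroid of triangle YMF ⇒ S = (1/3, 1/3)
2. V is where the line through Y parallel to FM meets line SF ⇒ V = (1, -1)
V = S + t·(F−S) with t = -2, so SV:VF = t:(1−t) = -2:3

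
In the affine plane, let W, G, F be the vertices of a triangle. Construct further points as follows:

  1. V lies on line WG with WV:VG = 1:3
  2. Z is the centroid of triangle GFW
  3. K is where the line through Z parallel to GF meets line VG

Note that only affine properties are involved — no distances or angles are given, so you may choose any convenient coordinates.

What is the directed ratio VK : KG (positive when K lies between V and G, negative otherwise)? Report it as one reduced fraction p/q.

VK:KG = 5/4

Work in coordinates with W = (0, 0), G = (1, 0), F = (0, 1).
1. V lies on line WG with WV:VG = 1:3 ⇒ V = (1/4, 0)
2. Z is the centroid of triangle GFW ⇒ Z = (1/3, 1/3)
3. K is where the line through Z parallel to GF meets line VG ⇒ K = (2/3, 0)
K = V + t·(G−V) with t = 5/9, so VK:KG = t:(1−t) = 5/9:4/9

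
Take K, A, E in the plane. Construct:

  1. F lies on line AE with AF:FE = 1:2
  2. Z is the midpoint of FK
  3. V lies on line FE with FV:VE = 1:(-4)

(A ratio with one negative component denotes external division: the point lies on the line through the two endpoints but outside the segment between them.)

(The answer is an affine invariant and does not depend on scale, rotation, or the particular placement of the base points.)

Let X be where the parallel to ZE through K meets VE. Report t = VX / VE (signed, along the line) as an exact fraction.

t = 7/4

Choose coordinates K = (0, 0), A = (1, 0), E = (0, 1).
1. F lies on line AE with AF:FE = 1:2 ⇒ F = (2/3, 1/3)
2. Z is the midpoint of FK ⇒ Z = (1/3, 1/6)
3. V lies on line FE with FV:VE = 1:(-4) ⇒ V = (8/9, 1/9)
through K parallel to ZE: direction (-1/3, 5/6); meets VE at X = (-2/3, 5/3)
X = V + t·(E−V) with t = 7/4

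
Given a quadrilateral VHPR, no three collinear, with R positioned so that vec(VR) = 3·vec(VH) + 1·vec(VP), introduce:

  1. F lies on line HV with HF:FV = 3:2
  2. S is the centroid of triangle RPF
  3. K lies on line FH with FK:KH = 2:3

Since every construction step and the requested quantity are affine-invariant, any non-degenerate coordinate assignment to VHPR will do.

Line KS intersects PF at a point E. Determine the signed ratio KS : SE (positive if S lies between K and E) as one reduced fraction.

KS:SE = -19/25

Work in coordinates with V = (0, 0), H = (1, 0), P = (0, 1), R = (3, 1).
1. F lies on line HV with HF:FV = 3:2 ⇒ F = (2/5, 0)
2. S is the centroid of triangle RPF ⇒ S = (17/15, 2/3)
3. K lies on line FH with FK:KH = 2:3 ⇒ K = (16/25, 0)
line KS meets PF at E = (46/95, -4/19)
S = K + t·(E−K) with t = -19/6, so KS:SE = -19/6:25/6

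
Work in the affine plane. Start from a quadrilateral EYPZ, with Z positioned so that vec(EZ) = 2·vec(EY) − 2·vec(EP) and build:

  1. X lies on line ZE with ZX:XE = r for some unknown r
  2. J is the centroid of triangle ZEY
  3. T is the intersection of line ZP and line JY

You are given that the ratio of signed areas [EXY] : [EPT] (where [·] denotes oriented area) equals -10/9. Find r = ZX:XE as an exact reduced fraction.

Assign E = (0, 0), Y = (1, 0), P = (0, 1), Z = (2, -2) — the answer is frame-independent, so this choice is without loss of generality.
1. With ZX:XE = r, write λ = r/(r+1) so X = Z + λ·(E−Z); X is affine-linear in λ
2. J is the centroid of triangle ZEY ⇒ J = (1, -2/3)
3. T is the intersection of line ZP and line JY ⇒ T = (1, -1/2)
Every point depending on X is an affine combination of X and λ-independent points, so each such coordinate is linear in λ; the λ² term in each signed area is a multiple of (E−Z)×(E−Z) = 0, so 2·[EXY] and 2·[EPT] are each linear in λ. Evaluating at λ=0 and λ=1:
  2·[EXY] = -2·λ + 2,   2·[EPT] = -1
So [EXY]:[EPT] = (-2·λ + 2) / (-1). Setting this equal to -10/9:
  -2·λ + 2 = -10/9·(-1)  ⇒  λ = 4/9
Then r = λ/(1−λ) = (4/9)/(5/9) = 4/5. Check: with r = 4/5, X = (10/9, -10/9) and [EXY]:[EPT] = -10/9 as required.

r = 4/5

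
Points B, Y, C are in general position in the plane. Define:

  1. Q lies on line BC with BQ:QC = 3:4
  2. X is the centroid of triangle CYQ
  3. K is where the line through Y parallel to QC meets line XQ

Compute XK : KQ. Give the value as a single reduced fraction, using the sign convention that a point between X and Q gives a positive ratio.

XK:KQ = -2/3

Assign B = (0, 0), Y = (1, 0), C = (0, 1) — the answer is frame-independent, so this choice is without loss of generality.
1. Q lies on line BC with BQ:QC = 3:4 ⇒ Q = (0, 3/7)
2. X is the centroid of triangle CYQ ⇒ X = (1/3, 10/21)
3. K is where the line through Y parallel to QC meets line XQ ⇒ K = (1, 4/7)
K = X + t·(Q−X) with t = -2, so XK:KQ = t:(1−t) = -2:3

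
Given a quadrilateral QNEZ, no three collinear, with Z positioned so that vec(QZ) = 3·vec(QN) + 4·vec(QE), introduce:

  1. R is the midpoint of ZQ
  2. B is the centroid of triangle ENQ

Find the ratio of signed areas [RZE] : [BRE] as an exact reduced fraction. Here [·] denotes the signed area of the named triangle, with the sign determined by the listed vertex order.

[RZE]:[BRE] = 9/8

Choose coordinates Q = (0, 0), N = (1, 0), E = (0, 1), Z = (3, 4).
1. R is the midpoint of ZQ ⇒ R = (3/2, 2)
2. B is the centroid of triangle ENQ ⇒ B = (1/3, 1/3)
2·[RZE] = 3/2, 2·[BRE] = 4/3
[RZE]:[BRE] = 3/2:4/3 = 9/8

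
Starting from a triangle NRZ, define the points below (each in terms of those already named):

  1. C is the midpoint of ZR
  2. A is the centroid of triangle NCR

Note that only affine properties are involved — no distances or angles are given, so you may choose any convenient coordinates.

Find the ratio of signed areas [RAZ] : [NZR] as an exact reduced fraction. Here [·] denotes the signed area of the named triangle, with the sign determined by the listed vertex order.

Work in coordinates with N = (0, 0), R = (1, 0), Z = (0, 1).
1. C is the midpoint of ZR ⇒ C = (1/2, 1/2)
2. A is the centroid of triangle NCR ⇒ A = (1/2, 1/6)
2·[RAZ] = -1/3, 2·[NZR] = -1
[RAZ]:[NZR] = -1/3:-1 = 1/3

[RAZ]:[NZR] = 1/3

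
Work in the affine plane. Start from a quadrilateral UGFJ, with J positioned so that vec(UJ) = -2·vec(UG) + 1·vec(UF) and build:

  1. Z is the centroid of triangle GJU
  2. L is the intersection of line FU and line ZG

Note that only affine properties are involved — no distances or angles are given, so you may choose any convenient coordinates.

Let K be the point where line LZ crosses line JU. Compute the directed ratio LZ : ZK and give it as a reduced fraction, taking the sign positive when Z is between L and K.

Choose coordinates U = (0, 0), G = (1, 0), F = (0, 1), J = (-2, 1).
1. Z is the centroid of triangle GJU ⇒ Z = (-1/3, 1/3)
2. L is the intersection of line FU and line ZG ⇒ L = (0, 1/4)
line LZ meets JU at K = (-1, 1/2)
Z = L + t·(K−L) with t = 1/3, so LZ:ZK = 1/3:2/3

LZ:ZK = 1/2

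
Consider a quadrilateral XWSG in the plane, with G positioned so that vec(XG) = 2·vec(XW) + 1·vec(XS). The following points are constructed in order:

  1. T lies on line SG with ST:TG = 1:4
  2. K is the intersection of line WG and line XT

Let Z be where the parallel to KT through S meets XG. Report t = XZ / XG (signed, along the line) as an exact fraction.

Choose coordinates X = (0, 0), W = (1, 0), S = (0, 1), G = (2, 1).
1. T lies on line SG with ST:TG = 1:4 ⇒ T = (2/5, 1)
2. K is the intersection of line WG and line XT ⇒ K = (-2/3, -5/3)
through S parallel to KT: direction (16/15, 8/3); meets XG at Z = (-1/2, -1/4)
Z = X + t·(G−X) with t = -1/4

t = -1/4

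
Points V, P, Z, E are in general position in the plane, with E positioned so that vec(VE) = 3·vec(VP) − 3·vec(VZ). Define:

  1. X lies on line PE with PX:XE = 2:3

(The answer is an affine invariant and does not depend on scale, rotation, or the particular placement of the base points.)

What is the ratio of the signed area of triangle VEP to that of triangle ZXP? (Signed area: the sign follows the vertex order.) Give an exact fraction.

[VEP]:[ZXP] = 15/2

Assign V = (0, 0), P = (1, 0), Z = (0, 1), E = (3, -3) — the answer is frame-independent, so this choice is without loss of generality.
1. X lies on line PE with PX:XE = 2:3 ⇒ X = (9/5, -6/5)
2·[VEP] = 3, 2·[ZXP] = 2/5
[VEP]:[ZXP] = 3:2/5 = 15/2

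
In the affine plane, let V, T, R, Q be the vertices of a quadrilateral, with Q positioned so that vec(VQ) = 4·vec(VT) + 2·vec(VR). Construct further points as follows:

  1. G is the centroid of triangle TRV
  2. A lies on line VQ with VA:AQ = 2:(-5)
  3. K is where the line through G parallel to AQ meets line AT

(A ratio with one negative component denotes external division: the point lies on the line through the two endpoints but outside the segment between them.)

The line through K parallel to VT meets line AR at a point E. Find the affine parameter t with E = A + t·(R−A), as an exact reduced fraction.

Work in coordinates with V = (0, 0), T = (1, 0), R = (0, 1), Q = (4, 2).
1. G is the centroid of triangle TRV ⇒ G = (1/3, 1/3)
2. A lies on line VQ with VA:AQ = 2:(-5) ⇒ A = (-8/3, -4/3)
3. K is where the line through G parallel to AQ meets line AT ⇒ K = (-35/9, -16/9)
through K parallel to VT: direction (1, 0); meets AR at E = (-200/63, -16/9)
E = A + t·(R−A) with t = -4/21

t = -4/21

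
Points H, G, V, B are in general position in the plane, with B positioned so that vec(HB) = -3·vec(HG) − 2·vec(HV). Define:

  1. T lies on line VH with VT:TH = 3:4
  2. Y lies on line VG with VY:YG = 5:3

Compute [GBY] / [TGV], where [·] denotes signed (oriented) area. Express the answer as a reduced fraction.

Assign H = (0, 0), G = (1, 0), V = (0, 1), B = (-3, -2) — the answer is frame-independent, so this choice is without loss of generality.
1. T lies on line VH with VT:TH = 3:4 ⇒ T = (0, 4/7)
2. Y lies on line VG with VY:YG = 5:3 ⇒ Y = (5/8, 3/8)
2·[GBY] = -9/4, 2·[TGV] = 3/7
[GBY]:[TGV] = -9/4:3/7 = -21/4

[GBY]:[TGV] = -21/4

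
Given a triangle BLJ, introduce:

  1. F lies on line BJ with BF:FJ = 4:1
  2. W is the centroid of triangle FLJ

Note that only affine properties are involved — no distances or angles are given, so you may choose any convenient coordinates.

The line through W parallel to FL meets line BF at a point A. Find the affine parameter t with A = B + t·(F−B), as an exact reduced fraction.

Set B = (0, 0), L = (1, 0), J = (0, 1); any affine frame gives the same invariant.
1. F lies on line BJ with BF:FJ = 4:1 ⇒ F = (0, 4/5)
2. W is the centroid of triangle FLJ ⇒ W = (1/3, 3/5)
through W parallel to FL: direction (1, -4/5); meets BF at A = (0, 13/15)
A = B + t·(F−B) with t = 13/12

t = 13/12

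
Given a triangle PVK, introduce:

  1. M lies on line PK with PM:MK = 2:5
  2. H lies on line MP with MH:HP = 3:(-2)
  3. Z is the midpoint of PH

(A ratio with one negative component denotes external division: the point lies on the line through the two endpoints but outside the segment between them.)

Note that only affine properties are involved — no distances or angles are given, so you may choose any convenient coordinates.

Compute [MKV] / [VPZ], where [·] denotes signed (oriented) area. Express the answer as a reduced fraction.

[MKV]:[VPZ] = -5/2

Assign P = (0, 0), V = (1, 0), K = (0, 1) — the answer is frame-independent, so this choice is without loss of generality.
1. M lies on line PK with PM:MK = 2:5 ⇒ M = (0, 2/7)
2. H lies on line MP with MH:HP = 3:(-2) ⇒ H = (0, -4/7)
3. Z is the midpoint of PH ⇒ Z = (0, -2/7)
2·[MKV] = -5/7, 2·[VPZ] = 2/7
[MKV]:[VPZ] = -5/7:2/7 = -5/2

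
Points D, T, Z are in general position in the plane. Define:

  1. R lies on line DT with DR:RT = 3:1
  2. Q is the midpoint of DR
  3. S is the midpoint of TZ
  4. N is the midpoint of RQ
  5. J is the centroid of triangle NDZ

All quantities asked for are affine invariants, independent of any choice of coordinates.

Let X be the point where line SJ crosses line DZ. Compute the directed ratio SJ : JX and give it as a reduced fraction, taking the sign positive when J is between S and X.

Set D = (0, 0), T = (1, 0), Z = (0, 1); any affine frame gives the same invariant.
1. R lies on line DT with DR:RT = 3:1 ⇒ R = (3/4, 0)
2. Q is the midpoint of DR ⇒ Q = (3/8, 0)
3. S is the midpoint of TZ ⇒ S = (1/2, 1/2)
4. N is the midpoint of RQ ⇒ N = (9/16, 0)
5. J is the centroid of triangle NDZ ⇒ J = (3/16, 1/3)
line SJ meets DZ at X = (0, 7/30)
J = S + t·(X−S) with t = 5/8, so SJ:JX = 5/8:3/8

SJ:JX = 5/3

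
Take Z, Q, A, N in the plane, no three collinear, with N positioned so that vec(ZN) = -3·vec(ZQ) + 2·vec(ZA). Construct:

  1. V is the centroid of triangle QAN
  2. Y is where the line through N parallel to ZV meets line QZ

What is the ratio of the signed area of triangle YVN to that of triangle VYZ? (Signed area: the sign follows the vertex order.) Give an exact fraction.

Assign Z = (0, 0), Q = (1, 0), A = (0, 1), N = (-3, 2) — the answer is frame-independent, so this choice is without loss of generality.
1. V is the centroid of triangle QAN ⇒ V = (-2/3, 1)
2. Y is where the line through N parallel to ZV meets line QZ ⇒ Y = (-5/3, 0)
2·[YVN] = 10/3, 2·[VYZ] = 5/3
[YVN]:[VYZ] = 10/3:5/3 = 2

[YVN]:[VYZ] = 2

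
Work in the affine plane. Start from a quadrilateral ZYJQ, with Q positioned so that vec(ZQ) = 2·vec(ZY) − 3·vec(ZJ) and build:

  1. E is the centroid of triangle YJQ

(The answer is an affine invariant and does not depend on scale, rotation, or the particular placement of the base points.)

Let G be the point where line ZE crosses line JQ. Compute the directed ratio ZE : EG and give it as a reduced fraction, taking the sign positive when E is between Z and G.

Set Z = (0, 0), Y = (1, 0), J = (0, 1), Q = (2, -3); any affine frame gives the same invariant.
1. E is the centroid of triangle YJQ ⇒ E = (1, -2/3)
line ZE meets JQ at G = (3/4, -1/2)
E = Z + t·(G−Z) with t = 4/3, so ZE:EG = 4/3:-1/3

ZE:EG = -4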